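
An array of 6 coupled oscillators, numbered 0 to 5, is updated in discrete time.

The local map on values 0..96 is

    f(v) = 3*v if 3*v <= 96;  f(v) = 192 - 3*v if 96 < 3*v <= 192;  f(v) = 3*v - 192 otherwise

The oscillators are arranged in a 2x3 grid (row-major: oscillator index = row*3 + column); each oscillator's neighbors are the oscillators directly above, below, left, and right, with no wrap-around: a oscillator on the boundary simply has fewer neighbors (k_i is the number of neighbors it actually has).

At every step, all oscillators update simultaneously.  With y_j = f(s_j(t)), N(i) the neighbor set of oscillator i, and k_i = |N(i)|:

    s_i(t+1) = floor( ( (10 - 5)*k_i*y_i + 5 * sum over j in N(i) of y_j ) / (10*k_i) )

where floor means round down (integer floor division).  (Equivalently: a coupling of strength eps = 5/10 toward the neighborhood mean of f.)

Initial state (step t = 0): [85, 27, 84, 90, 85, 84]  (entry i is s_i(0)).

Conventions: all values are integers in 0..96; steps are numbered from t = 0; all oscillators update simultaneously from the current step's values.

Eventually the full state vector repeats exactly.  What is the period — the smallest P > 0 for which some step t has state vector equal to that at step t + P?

Answer: 21
Key observation: The state at step 51, [9, 19, 9, 9, 19, 9], reappears at step 72 — and no state repeats earlier — so the cycle the system enters has period 21.

Derivation:
t=0: [85, 27, 84, 90, 85, 84]
t=1: [71, 71, 65, 70, 68, 60]
t=2: [20, 16, 9, 17, 14, 9]
t=3: [54, 45, 32, 51, 42, 30]
t=4: [39, 60, 84, 43, 64, 85]
t=5: [56, 28, 48, 50, 23, 46]
t=6: [43, 65, 58, 44, 64, 56]
t=7: [47, 15, 15, 45, 14, 16]
t=8: [51, 45, 45, 51, 46, 45]
t=9: [43, 53, 57, 42, 52, 56]
t=10: [56, 36, 24, 57, 38, 26]
t=11: [38, 71, 76, 36, 69, 76]
t=12: [65, 32, 32, 65, 31, 30]
t=13: [26, 80, 94, 25, 78, 92]
t=14: [69, 59, 78, 67, 55, 75]
t=15: [13, 21, 33, 15, 23, 33]
t=16: [46, 65, 85, 49, 68, 87]
t=17: [39, 23, 49, 39, 25, 53]
t=18: [73, 67, 48, 75, 67, 46]
t=19: [24, 18, 39, 25, 20, 41]
t=20: [68, 61, 68, 70, 63, 68]
t=21: [12, 9, 11, 12, 8, 9]
t=22: [33, 29, 30, 33, 27, 27]
t=23: [91, 87, 87, 90, 84, 83]
t=24: [77, 69, 66, 74, 64, 60]
t=25: [30, 15, 9, 24, 9, 7]
t=26: [74, 46, 30, 65, 36, 24]
t=27: [29, 61, 76, 30, 63, 79]
t=28: [68, 25, 31, 67, 25, 32]
t=29: [27, 67, 89, 26, 67, 90]
t=30: [62, 32, 59, 61, 32, 60]
t=31: [29, 67, 34, 30, 67, 33]
t=32: [68, 35, 70, 69, 36, 71]
t=33: [31, 62, 36, 31, 62, 36]
t=34: [71, 33, 64, 71, 33, 64]
t=35: [39, 65, 23, 39, 65, 23]
t=36: [57, 26, 52, 57, 26, 52]
t=37: [35, 61, 46, 35, 61, 46]
t=38: [67, 29, 42, 67, 29, 42]
t=39: [28, 70, 71, 28, 70, 71]
t=40: [67, 29, 20, 67, 29, 20]
t=41: [28, 69, 66, 28, 69, 66]
t=42: [66, 25, 8, 66, 25, 8]
t=43: [23, 55, 36, 23, 55, 36]
t=44: [58, 43, 69, 58, 43, 69]
t=45: [29, 47, 27, 29, 47, 27]
t=46: [78, 62, 73, 78, 62, 73]
t=47: [33, 15, 21, 33, 15, 21]
t=48: [81, 56, 58, 81, 56, 58]
t=49: [44, 27, 19, 44, 27, 19]
t=50: [65, 73, 63, 65, 73, 63]
t=51: [9, 19, 9, 9, 19, 9]
t=52: [34, 47, 34, 34, 47, 34]
t=53: [80, 64, 80, 80, 64, 80]
t=54: [36, 16, 36, 36, 16, 36]
t=55: [75, 60, 75, 75, 60, 75]
t=56: [27, 19, 27, 27, 19, 27]
t=57: [75, 65, 75, 75, 65, 75]
t=58: [25, 13, 25, 25, 13, 25]
t=59: [66, 51, 66, 66, 51, 66]
t=60: [14, 28, 14, 14, 28, 14]
t=61: [52, 70, 52, 52, 70, 52]
t=62: [31, 24, 31, 31, 24, 31]
t=63: [87, 79, 87, 87, 79, 87]
t=64: [63, 53, 63, 63, 53, 63]
t=65: [10, 23, 10, 10, 23, 10]
t=66: [39, 56, 39, 39, 56, 39]
t=67: [62, 41, 62, 62, 41, 62]
t=68: [21, 48, 21, 21, 48, 21]
t=69: [59, 53, 59, 59, 53, 59]
t=70: [19, 27, 19, 19, 27, 19]
t=71: [63, 73, 63, 63, 73, 63]
t=72: [9, 19, 9, 9, 19, 9]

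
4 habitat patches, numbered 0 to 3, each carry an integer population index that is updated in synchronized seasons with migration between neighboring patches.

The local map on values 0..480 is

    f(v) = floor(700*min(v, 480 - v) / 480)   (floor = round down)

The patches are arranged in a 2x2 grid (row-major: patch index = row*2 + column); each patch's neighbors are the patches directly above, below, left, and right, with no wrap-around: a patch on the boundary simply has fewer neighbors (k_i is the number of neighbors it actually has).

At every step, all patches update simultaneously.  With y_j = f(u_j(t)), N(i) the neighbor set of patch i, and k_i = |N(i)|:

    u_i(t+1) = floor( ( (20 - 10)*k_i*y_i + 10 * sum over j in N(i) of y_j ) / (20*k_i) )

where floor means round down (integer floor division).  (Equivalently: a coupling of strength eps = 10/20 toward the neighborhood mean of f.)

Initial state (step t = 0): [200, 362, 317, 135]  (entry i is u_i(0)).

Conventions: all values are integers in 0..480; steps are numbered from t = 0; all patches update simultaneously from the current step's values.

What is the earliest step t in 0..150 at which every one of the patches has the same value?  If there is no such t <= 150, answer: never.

Simulating step by step:
t=0: [200, 362, 317, 135]  (not all equal)
t=1: [247, 207, 240, 200]  (not all equal)
t=2: [332, 308, 332, 308]  (not all equal)
t=3: [223, 241, 223, 241]  (not all equal)
t=4: [330, 342, 330, 342]  (not all equal)
t=5: [213, 205, 213, 205]  (not all equal)
t=6: [307, 301, 307, 301]  (not all equal)
t=7: [254, 258, 254, 258]  (not all equal)
t=8: [327, 324, 327, 324]  (not all equal)
t=9: [224, 226, 224, 226]  (not all equal)
t=10: [326, 328, 326, 328]  (not all equal)
t=11: [223, 221, 223, 221]  (not all equal)
t=12: [324, 322, 324, 322]  (not all equal)
t=13: [227, 229, 227, 229]  (not all equal)
t=14: [331, 332, 331, 332]  (not all equal)
t=15: [216, 215, 216, 215]  (not all equal)
t=16: [314, 313, 314, 313]  (not all equal)
t=17: [242, 242, 242, 242]  (all equal)

Answer: 17
Key observation: Synchronization is absorbing here: once all patches are equal they stay equal, and step 17 is the first all-equal step.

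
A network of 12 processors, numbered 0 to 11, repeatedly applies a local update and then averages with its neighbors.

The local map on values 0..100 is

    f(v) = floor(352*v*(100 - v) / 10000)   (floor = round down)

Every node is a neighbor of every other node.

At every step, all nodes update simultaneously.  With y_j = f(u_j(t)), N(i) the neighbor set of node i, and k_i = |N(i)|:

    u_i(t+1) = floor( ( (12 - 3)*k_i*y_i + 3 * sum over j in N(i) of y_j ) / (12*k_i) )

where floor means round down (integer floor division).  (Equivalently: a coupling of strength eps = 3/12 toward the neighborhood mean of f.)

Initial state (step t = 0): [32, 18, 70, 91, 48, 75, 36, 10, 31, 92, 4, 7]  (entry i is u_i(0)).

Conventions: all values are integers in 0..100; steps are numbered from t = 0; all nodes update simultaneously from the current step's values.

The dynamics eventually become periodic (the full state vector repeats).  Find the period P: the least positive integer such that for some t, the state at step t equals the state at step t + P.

Answer: 4
Key observation: The state at step 12, [85, 85, 85, 85, 85, 85, 85, 85, 85, 85, 85, 85], reappears at step 16 — and no state repeats earlier — so the cycle the system enters has period 4.

Derivation:
t=0: [32, 18, 70, 91, 48, 75, 36, 10, 31, 92, 4, 7]
t=1: [69, 51, 67, 34, 77, 62, 73, 36, 68, 32, 23, 30]
t=2: [74, 83, 76, 77, 65, 80, 70, 79, 75, 75, 65, 73]
t=3: [66, 53, 64, 63, 76, 58, 71, 60, 65, 65, 76, 68]
t=4: [77, 84, 80, 80, 67, 83, 73, 82, 79, 79, 67, 76]
t=5: [61, 50, 57, 57, 72, 52, 66, 53, 58, 58, 72, 63]
t=6: [82, 86, 84, 84, 73, 85, 79, 85, 84, 84, 73, 82]
t=7: [51, 44, 48, 48, 64, 46, 56, 46, 48, 48, 64, 51]
t=8: [86, 85, 86, 86, 82, 86, 85, 86, 86, 86, 82, 86]
t=9: [42, 43, 42, 42, 49, 42, 43, 42, 42, 42, 49, 42]
t=10: [85, 85, 85, 85, 86, 85, 85, 85, 85, 85, 86, 85]
t=11: [43, 43, 43, 43, 42, 43, 43, 43, 43, 43, 42, 43]
t=12: [85, 85, 85, 85, 85, 85, 85, 85, 85, 85, 85, 85]
t=13: [44, 44, 44, 44, 44, 44, 44, 44, 44, 44, 44, 44]
t=14: [86, 86, 86, 86, 86, 86, 86, 86, 86, 86, 86, 86]
t=15: [42, 42, 42, 42, 42, 42, 42, 42, 42, 42, 42, 42]
t=16: [85, 85, 85, 85, 85, 85, 85, 85, 85, 85, 85, 85]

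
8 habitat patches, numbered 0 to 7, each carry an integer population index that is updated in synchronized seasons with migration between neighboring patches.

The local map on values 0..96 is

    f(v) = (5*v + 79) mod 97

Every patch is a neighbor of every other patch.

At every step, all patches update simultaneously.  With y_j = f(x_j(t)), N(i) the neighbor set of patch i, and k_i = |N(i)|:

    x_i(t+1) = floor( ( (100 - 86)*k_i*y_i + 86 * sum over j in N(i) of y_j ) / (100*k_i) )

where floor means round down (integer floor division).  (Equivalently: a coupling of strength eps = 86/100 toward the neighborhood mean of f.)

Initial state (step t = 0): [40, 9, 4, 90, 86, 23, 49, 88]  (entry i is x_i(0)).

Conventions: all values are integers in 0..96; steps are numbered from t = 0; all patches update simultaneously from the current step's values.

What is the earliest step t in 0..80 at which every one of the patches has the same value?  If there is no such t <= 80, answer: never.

Simulating step by step:
t=0: [40, 9, 4, 90, 86, 23, 49, 88]  (not all equal)
t=1: [32, 31, 30, 31, 31, 30, 31, 31]  (not all equal)
t=2: [39, 39, 39, 39, 39, 39, 39, 39]  (all equal)

Answer: 2
Key observation: Synchronization is absorbing here: once all patches are equal they stay equal, and step 2 is the first all-equal step.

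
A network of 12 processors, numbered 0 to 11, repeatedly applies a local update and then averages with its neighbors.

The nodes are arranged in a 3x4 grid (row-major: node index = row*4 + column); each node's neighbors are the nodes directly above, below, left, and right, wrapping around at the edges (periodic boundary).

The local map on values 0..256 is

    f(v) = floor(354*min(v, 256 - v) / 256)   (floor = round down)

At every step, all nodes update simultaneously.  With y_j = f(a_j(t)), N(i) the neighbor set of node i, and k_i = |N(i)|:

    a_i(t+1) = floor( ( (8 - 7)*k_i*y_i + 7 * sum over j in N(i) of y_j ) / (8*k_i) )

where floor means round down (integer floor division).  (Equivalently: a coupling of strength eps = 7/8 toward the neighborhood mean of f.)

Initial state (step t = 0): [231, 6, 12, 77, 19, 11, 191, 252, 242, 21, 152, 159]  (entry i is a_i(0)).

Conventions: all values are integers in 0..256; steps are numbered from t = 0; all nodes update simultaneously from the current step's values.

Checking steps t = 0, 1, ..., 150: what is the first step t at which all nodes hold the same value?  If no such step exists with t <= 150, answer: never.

Answer: 15
Key observation: Synchronization is absorbing here: once all nodes are equal they stay equal, and step 15 is the first all-equal step.

Derivation:
t=0: [231, 6, 12, 77, 19, 11, 191, 252, 242, 21, 152, 159]  (not all equal)
t=1: [39, 21, 77, 54, 19, 35, 50, 78, 51, 44, 76, 76]  (not all equal)
t=2: [50, 62, 73, 90, 64, 46, 88, 73, 62, 62, 87, 91]  (not all equal)
t=3: [92, 79, 110, 101, 80, 90, 98, 112, 90, 87, 109, 109]  (not all equal)
t=4: [121, 128, 135, 144, 129, 119, 143, 136, 126, 125, 140, 142]  (not all equal)
t=5: [169, 168, 162, 162, 168, 169, 163, 161, 168, 169, 162, 162]  (not all equal)
t=6: [122, 122, 127, 127, 122, 122, 127, 127, 122, 122, 126, 127]  (not all equal)
t=7: [169, 169, 173, 173, 169, 169, 173, 173, 169, 169, 173, 173]  (not all equal)
t=8: [118, 118, 115, 115, 118, 118, 115, 115, 118, 118, 115, 115]  (not all equal)
t=9: [162, 162, 159, 159, 162, 162, 159, 159, 162, 162, 159, 159]  (not all equal)
t=10: [130, 130, 132, 132, 130, 130, 132, 132, 130, 130, 132, 132]  (not all equal)
t=11: [173, 173, 171, 171, 173, 173, 171, 171, 173, 173, 171, 171]  (not all equal)
t=12: [114, 114, 116, 116, 114, 114, 116, 116, 114, 114, 116, 116]  (not all equal)
t=13: [157, 157, 159, 159, 157, 157, 159, 159, 157, 157, 159, 159]  (not all equal)
t=14: [135, 135, 134, 134, 135, 135, 134, 134, 135, 135, 134, 134]  (not all equal)
t=15: [167, 167, 167, 167, 167, 167, 167, 167, 167, 167, 167, 167]  (all equal)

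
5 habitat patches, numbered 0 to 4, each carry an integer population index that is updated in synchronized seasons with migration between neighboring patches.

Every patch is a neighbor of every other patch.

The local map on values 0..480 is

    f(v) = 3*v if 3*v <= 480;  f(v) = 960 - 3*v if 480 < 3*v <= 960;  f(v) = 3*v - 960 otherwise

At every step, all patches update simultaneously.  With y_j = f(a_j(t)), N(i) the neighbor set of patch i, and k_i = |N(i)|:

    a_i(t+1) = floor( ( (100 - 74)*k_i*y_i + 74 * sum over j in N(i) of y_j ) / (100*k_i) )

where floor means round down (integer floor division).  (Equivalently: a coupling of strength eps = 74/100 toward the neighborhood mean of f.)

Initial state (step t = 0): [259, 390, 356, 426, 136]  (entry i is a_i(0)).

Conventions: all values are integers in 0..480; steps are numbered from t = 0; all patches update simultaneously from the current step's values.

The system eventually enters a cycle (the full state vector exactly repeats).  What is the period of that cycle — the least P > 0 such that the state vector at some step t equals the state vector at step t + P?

Simulating step by step:
t=0: [259, 390, 356, 426, 136]
t=1: [240, 242, 235, 250, 257]
t=2: [226, 226, 227, 224, 222]
t=3: [284, 284, 284, 285, 285]
t=4: [106, 106, 106, 106, 106]
t=5: [318, 318, 318, 318, 318]
t=6: [6, 6, 6, 6, 6]
t=7: [18, 18, 18, 18, 18]
t=8: [54, 54, 54, 54, 54]
t=9: [162, 162, 162, 162, 162]
t=10: [474, 474, 474, 474, 474]
t=11: [462, 462, 462, 462, 462]
t=12: [426, 426, 426, 426, 426]
t=13: [318, 318, 318, 318, 318]

Answer: 8
Key observation: The state at step 5, [318, 318, 318, 318, 318], reappears at step 13 — and no state repeats earlier — so the cycle the system enters has period 8.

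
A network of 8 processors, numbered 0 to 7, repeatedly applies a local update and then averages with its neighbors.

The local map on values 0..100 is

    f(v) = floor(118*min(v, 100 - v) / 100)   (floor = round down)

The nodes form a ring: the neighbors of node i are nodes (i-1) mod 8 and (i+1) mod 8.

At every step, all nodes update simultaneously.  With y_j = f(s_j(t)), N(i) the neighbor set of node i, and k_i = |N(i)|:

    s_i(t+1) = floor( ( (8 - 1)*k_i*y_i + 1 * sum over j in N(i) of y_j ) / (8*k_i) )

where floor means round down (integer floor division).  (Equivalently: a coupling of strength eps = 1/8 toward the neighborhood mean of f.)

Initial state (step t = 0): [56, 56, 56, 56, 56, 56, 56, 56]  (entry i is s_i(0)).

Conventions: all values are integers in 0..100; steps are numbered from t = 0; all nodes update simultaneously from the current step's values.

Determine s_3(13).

Answer: s_3(13) = 51

Derivation:
t=0: [56, 56, 56, 56, 56, 56, 56, 56]
t=1: [51, 51, 51, 51, 51, 51, 51, 51]
t=2: [57, 57, 57, 57, 57, 57, 57, 57]
t=3: [50, 50, 50, 50, 50, 50, 50, 50]
t=4: [59, 59, 59, 59, 59, 59, 59, 59]
t=5: [48, 48, 48, 48, 48, 48, 48, 48]
t=6: [56, 56, 56, 56, 56, 56, 56, 56]
t=7: [51, 51, 51, 51, 51, 51, 51, 51]
t=8: [57, 57, 57, 57, 57, 57, 57, 57]
t=9: [50, 50, 50, 50, 50, 50, 50, 50]
t=10: [59, 59, 59, 59, 59, 59, 59, 59]
t=11: [48, 48, 48, 48, 48, 48, 48, 48]
t=12: [56, 56, 56, 56, 56, 56, 56, 56]
t=13: [51, 51, 51, 51, 51, 51, 51, 51]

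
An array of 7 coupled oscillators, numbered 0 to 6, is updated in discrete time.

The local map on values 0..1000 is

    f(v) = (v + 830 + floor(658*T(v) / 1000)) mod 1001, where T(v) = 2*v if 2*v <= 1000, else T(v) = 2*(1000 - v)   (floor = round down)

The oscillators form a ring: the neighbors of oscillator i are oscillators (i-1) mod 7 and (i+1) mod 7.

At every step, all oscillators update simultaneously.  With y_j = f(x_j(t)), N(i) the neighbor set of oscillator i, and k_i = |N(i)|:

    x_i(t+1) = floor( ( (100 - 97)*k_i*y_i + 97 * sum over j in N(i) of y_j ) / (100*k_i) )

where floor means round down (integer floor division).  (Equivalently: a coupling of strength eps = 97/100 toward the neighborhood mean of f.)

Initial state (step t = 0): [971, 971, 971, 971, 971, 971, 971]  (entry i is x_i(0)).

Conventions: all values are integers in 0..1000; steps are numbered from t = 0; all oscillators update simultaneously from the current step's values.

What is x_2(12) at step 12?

Answer: x_2(12) = 870

Derivation:
t=0: [971, 971, 971, 971, 971, 971, 971]
t=1: [838, 838, 838, 838, 838, 838, 838]
t=2: [880, 880, 880, 880, 880, 880, 880]
t=3: [866, 866, 866, 866, 866, 866, 866]
t=4: [871, 871, 871, 871, 871, 871, 871]
t=5: [869, 869, 869, 869, 869, 869, 869]
t=6: [870, 870, 870, 870, 870, 870, 870]
t=7: [870, 870, 870, 870, 870, 870, 870]
t=8: [870, 870, 870, 870, 870, 870, 870]
t=9: [870, 870, 870, 870, 870, 870, 870]
t=10: [870, 870, 870, 870, 870, 870, 870]
t=11: [870, 870, 870, 870, 870, 870, 870]
t=12: [870, 870, 870, 870, 870, 870, 870]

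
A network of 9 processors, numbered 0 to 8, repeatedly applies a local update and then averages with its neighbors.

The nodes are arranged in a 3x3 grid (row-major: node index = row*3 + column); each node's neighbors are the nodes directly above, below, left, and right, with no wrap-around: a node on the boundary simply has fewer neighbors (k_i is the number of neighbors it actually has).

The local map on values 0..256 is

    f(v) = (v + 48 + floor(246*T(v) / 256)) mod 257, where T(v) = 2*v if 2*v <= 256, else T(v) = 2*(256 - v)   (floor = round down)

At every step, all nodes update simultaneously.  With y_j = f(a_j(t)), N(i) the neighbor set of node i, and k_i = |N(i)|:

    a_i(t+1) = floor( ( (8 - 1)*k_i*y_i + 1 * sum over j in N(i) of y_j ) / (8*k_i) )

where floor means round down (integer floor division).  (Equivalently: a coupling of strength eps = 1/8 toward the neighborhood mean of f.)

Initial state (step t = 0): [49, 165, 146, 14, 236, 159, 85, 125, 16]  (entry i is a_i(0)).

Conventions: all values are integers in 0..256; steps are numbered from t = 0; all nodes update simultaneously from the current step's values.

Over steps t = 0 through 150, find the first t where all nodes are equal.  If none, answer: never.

Answer: never
Key observation: The state at step 25 reappears at step 27 — the system is in a cycle of period 2 from step 25 on.  No step 0..27 is synchronized, and the cycle repeats forever, so no step up to 150 (or ever) has all nodes equal.

Derivation:
t=0: [49, 165, 146, 14, 236, 159, 85, 125, 16]  (not all equal)
t=1: [180, 130, 146, 89, 72, 131, 49, 144, 100]  (not all equal)
t=2: [115, 153, 149, 57, 17, 151, 179, 142, 92]  (not all equal)
t=3: [133, 138, 144, 201, 105, 137, 125, 144, 70]  (not all equal)
t=4: [155, 152, 150, 102, 102, 157, 151, 152, 239]  (not all equal)
t=5: [136, 139, 143, 93, 93, 133, 139, 136, 71]  (not all equal)
t=6: [150, 150, 151, 69, 70, 159, 148, 157, 242]  (not all equal)
t=7: [150, 148, 142, 240, 241, 137, 151, 139, 68]  (not all equal)
t=8: [138, 142, 151, 67, 68, 155, 138, 153, 234]  (not all equal)
t=9: [160, 155, 143, 235, 236, 141, 159, 142, 76]  (not all equal)
t=10: [131, 137, 150, 71, 72, 143, 132, 141, 30]  (not all equal)
t=11: [167, 149, 145, 236, 23, 143, 166, 146, 137]  (not all equal)
t=12: [126, 143, 148, 72, 116, 149, 126, 146, 155]  (not all equal)
t=13: [148, 150, 146, 19, 126, 144, 148, 147, 140]  (not all equal)
t=14: [143, 144, 147, 108, 156, 150, 143, 147, 152]  (not all equal)
t=15: [148, 149, 147, 111, 138, 143, 147, 146, 142]  (not all equal)
t=16: [144, 145, 147, 119, 153, 151, 145, 148, 151]  (not all equal)
t=17: [149, 148, 146, 139, 141, 143, 148, 145, 143]  (not all equal)
t=18: [145, 146, 148, 153, 152, 150, 146, 149, 150]  (not all equal)
t=19: [148, 147, 146, 141, 142, 144, 147, 144, 144]  (not all equal)
t=20: [146, 147, 148, 152, 151, 150, 147, 149, 150]  (not all equal)
t=21: [147, 146, 145, 142, 143, 144, 146, 144, 144]  (not all equal)
t=22: [147, 148, 149, 151, 150, 150, 148, 149, 150]  (not all equal)
t=23: [146, 145, 145, 143, 144, 144, 145, 144, 144]  (not all equal)
t=24: [148, 149, 149, 150, 150, 149, 149, 149, 150]  (not all equal)
t=25: [145, 145, 145, 144, 144, 144, 144, 144, 144]  (not all equal)
t=26: [149, 149, 149, 149, 149, 149, 150, 150, 150]  (not all equal)
t=27: [145, 145, 145, 144, 144, 144, 144, 144, 144]  (not all equal)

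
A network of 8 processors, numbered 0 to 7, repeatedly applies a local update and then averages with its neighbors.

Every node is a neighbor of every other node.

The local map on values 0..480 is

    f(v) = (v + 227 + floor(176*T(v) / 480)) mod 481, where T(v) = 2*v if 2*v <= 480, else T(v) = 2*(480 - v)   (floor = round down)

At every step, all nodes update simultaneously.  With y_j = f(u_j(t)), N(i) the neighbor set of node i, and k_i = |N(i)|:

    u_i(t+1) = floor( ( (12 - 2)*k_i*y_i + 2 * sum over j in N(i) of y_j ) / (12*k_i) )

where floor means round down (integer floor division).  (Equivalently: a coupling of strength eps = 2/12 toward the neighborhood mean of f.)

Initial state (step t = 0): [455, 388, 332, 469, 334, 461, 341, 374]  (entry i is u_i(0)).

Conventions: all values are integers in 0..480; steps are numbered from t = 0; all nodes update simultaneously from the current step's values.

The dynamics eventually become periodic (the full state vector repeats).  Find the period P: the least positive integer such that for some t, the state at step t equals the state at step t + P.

Answer: 3
Key observation: The state at step 16, [200, 200, 200, 200, 200, 200, 200, 200], reappears at step 19 — and no state repeats earlier — so the cycle the system enters has period 3.

Derivation:
t=0: [455, 388, 332, 469, 334, 461, 341, 374]
t=1: [215, 201, 189, 219, 189, 216, 190, 198]
t=2: [113, 94, 77, 119, 77, 115, 78, 90]
t=3: [416, 389, 366, 425, 366, 419, 367, 384]
t=4: [206, 201, 196, 209, 196, 207, 196, 200]
t=5: [101, 94, 86, 105, 86, 102, 86, 92]
t=6: [399, 389, 378, 405, 378, 400, 378, 386]
t=7: [203, 201, 198, 205, 198, 203, 198, 200]
t=8: [96, 93, 89, 99, 89, 96, 89, 92]
t=9: [391, 387, 382, 396, 382, 391, 382, 386]
t=10: [201, 200, 199, 202, 199, 201, 199, 200]
t=11: [93, 92, 90, 95, 90, 93, 90, 92]
t=12: [387, 386, 383, 390, 383, 387, 383, 386]
t=13: [200, 200, 200, 201, 200, 200, 200, 200]
t=14: [92, 92, 92, 93, 92, 92, 92, 92]
t=15: [386, 386, 386, 387, 386, 386, 386, 386]
t=16: [200, 200, 200, 200, 200, 200, 200, 200]
t=17: [92, 92, 92, 92, 92, 92, 92, 92]
t=18: [386, 386, 386, 386, 386, 386, 386, 386]
t=19: [200, 200, 200, 200, 200, 200, 200, 200]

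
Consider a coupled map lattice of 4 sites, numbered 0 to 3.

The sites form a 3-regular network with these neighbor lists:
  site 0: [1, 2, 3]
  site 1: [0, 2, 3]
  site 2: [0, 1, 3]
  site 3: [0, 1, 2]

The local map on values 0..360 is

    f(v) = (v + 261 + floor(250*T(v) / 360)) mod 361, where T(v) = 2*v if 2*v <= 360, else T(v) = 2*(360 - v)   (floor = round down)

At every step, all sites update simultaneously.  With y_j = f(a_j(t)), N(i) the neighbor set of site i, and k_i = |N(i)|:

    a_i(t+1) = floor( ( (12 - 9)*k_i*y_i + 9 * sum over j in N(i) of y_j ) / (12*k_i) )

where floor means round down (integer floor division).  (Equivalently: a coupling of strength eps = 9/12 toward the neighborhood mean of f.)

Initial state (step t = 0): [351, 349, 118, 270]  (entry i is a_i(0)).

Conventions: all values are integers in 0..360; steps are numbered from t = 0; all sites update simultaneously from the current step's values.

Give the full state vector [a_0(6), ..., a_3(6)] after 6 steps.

Simulating step by step:
t=0: [351, 349, 118, 270]
t=1: [250, 250, 250, 250]
t=2: [302, 302, 302, 302]
t=3: [282, 282, 282, 282]
t=4: [290, 290, 290, 290]
t=5: [287, 287, 287, 287]
t=6: [288, 288, 288, 288]

Answer: [288, 288, 288, 288]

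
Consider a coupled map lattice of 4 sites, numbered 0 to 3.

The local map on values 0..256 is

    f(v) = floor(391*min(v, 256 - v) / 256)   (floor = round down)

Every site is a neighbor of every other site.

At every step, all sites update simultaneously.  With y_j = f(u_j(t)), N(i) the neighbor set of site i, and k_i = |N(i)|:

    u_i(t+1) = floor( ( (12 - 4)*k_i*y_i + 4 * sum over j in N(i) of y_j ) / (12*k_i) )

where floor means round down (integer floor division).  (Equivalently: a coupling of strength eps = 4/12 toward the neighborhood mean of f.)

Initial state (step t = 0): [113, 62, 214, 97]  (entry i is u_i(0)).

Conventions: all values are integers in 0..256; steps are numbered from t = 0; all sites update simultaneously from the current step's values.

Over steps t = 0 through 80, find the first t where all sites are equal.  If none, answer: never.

Answer: 21
Key observation: Synchronization is absorbing here: once all sites are equal they stay equal, and step 21 is the first all-equal step.

Derivation:
t=0: [113, 62, 214, 97]  (not all equal)
t=1: [148, 105, 88, 135]  (not all equal)
t=2: [162, 160, 145, 173]  (not all equal)
t=3: [144, 146, 158, 134]  (not all equal)
t=4: [169, 168, 157, 178]  (not all equal)
t=5: [132, 134, 143, 125]  (not all equal)
t=6: [186, 185, 177, 187]  (not all equal)
t=7: [107, 108, 115, 107]  (not all equal)
t=8: [164, 165, 171, 164]  (not all equal)
t=9: [138, 137, 132, 138]  (not all equal)
t=10: [181, 181, 186, 181]  (not all equal)
t=11: [113, 113, 108, 113]  (not all equal)
t=12: [171, 171, 166, 171]  (not all equal)
t=13: [129, 129, 134, 129]  (not all equal)
t=14: [192, 192, 188, 192]  (not all equal)
t=15: [97, 97, 101, 97]  (not all equal)
t=16: [148, 148, 152, 148]  (not all equal)
t=17: [163, 163, 160, 163]  (not all equal)
t=18: [142, 142, 144, 142]  (not all equal)
t=19: [173, 173, 172, 173]  (not all equal)
t=20: [126, 126, 127, 126]  (not all equal)
t=21: [192, 192, 192, 192]  (all equal)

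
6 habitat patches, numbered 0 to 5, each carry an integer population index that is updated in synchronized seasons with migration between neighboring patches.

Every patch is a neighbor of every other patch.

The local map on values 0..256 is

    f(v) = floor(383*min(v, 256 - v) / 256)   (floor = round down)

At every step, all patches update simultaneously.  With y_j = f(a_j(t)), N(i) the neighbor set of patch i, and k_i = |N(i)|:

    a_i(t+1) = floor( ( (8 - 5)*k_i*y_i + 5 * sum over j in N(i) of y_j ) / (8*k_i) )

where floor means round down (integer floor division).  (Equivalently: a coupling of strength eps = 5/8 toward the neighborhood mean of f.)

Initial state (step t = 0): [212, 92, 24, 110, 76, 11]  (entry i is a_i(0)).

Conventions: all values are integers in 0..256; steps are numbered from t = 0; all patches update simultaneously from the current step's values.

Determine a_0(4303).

Simulating step by step:
t=0: [212, 92, 24, 110, 76, 11]
t=1: [82, 100, 75, 107, 94, 70]
t=2: [128, 135, 126, 138, 133, 124]
t=3: [185, 183, 185, 182, 184, 184]
t=4: [107, 107, 107, 108, 107, 107]
t=5: [160, 160, 160, 160, 160, 160]
t=6: [143, 143, 143, 143, 143, 143]
t=7: [169, 169, 169, 169, 169, 169]
t=8: [130, 130, 130, 130, 130, 130]
t=9: [188, 188, 188, 188, 188, 188]
t=10: [101, 101, 101, 101, 101, 101]
t=11: [151, 151, 151, 151, 151, 151]
t=12: [157, 157, 157, 157, 157, 157]
t=13: [148, 148, 148, 148, 148, 148]
t=14: [161, 161, 161, 161, 161, 161]
t=15: [142, 142, 142, 142, 142, 142]
t=16: [170, 170, 170, 170, 170, 170]
t=17: [128, 128, 128, 128, 128, 128]
t=18: [191, 191, 191, 191, 191, 191]
t=19: [97, 97, 97, 97, 97, 97]
t=20: [145, 145, 145, 145, 145, 145]
t=21: [166, 166, 166, 166, 166, 166]
t=22: [134, 134, 134, 134, 134, 134]
t=23: [182, 182, 182, 182, 182, 182]
t=24: [110, 110, 110, 110, 110, 110]
t=25: [164, 164, 164, 164, 164, 164]
t=26: [137, 137, 137, 137, 137, 137]
t=27: [178, 178, 178, 178, 178, 178]
t=28: [116, 116, 116, 116, 116, 116]
t=29: [173, 173, 173, 173, 173, 173]
t=30: [124, 124, 124, 124, 124, 124]
t=31: [185, 185, 185, 185, 185, 185]
t=32: [106, 106, 106, 106, 106, 106]
t=33: [158, 158, 158, 158, 158, 158]
t=34: [146, 146, 146, 146, 146, 146]
t=35: [164, 164, 164, 164, 164, 164]

Answer: a_0(4303) = 158
Key observation: The state at step 25, [164, 164, 164, 164, 164, 164], reappears at step 35: the system is in a cycle of period 10 from step 25 on.  Therefore the state at step 4303 equals the state at step 25 + ((4303 - 25) mod 10) = 33, which is [158, 158, 158, 158, 158, 158].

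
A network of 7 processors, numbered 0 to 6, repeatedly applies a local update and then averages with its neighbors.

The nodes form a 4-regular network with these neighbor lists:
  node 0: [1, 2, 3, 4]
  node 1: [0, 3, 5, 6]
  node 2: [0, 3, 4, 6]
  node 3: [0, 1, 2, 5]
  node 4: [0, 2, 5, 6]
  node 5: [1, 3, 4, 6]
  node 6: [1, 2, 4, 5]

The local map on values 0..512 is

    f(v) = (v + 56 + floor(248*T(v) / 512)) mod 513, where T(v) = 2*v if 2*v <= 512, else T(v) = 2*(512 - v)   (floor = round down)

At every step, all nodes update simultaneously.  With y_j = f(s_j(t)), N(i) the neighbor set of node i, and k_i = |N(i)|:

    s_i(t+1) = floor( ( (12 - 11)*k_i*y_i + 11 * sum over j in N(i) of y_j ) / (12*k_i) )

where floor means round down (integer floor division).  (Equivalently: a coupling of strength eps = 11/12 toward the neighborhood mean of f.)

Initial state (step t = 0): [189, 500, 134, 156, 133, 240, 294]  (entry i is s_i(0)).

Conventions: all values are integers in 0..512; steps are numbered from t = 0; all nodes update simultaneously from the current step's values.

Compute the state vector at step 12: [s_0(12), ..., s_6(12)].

Simulating step by step:
t=0: [189, 500, 134, 156, 133, 240, 294]
t=1: [276, 200, 291, 217, 212, 180, 165]
t=2: [336, 339, 320, 258, 242, 443, 347]
t=3: [41, 49, 41, 49, 47, 41, 42]
t=4: [146, 141, 142, 141, 137, 146, 142]
t=5: [332, 338, 334, 338, 337, 332, 334]
t=6: [49, 49, 49, 49, 49, 49, 49]
t=7: [152, 152, 152, 152, 152, 152, 152]
t=8: [355, 355, 355, 355, 355, 355, 355]
t=9: [50, 50, 50, 50, 50, 50, 50]
t=10: [154, 154, 154, 154, 154, 154, 154]
t=11: [359, 359, 359, 359, 359, 359, 359]
t=12: [50, 50, 50, 50, 50, 50, 50]

Answer: [50, 50, 50, 50, 50, 50, 50]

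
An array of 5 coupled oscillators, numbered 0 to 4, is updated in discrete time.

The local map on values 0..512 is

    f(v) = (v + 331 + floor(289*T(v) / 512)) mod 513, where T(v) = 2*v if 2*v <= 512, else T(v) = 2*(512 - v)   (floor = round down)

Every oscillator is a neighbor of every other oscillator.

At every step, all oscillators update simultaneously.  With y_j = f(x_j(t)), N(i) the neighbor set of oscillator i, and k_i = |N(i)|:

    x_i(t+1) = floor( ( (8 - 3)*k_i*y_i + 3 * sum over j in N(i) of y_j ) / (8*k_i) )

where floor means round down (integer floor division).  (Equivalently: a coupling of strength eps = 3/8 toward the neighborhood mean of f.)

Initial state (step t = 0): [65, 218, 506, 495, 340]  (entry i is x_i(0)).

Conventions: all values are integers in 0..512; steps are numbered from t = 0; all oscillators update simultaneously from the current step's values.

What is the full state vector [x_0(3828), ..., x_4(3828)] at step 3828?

Answer: [350, 350, 350, 350, 350]
Key observation: The state at step 3, [350, 350, 350, 350, 350], reappears at step 4: the system is in a cycle of period 1 from step 3 on.  Therefore the state at step 3828 equals the state at step 3 + ((3828 - 3) mod 1) = 3, which is [350, 350, 350, 350, 350].

Derivation:
t=0: [65, 218, 506, 495, 340]
t=1: [414, 315, 340, 341, 352]
t=2: [345, 352, 351, 351, 350]
t=3: [350, 350, 350, 350, 350]
t=4: [350, 350, 350, 350, 350]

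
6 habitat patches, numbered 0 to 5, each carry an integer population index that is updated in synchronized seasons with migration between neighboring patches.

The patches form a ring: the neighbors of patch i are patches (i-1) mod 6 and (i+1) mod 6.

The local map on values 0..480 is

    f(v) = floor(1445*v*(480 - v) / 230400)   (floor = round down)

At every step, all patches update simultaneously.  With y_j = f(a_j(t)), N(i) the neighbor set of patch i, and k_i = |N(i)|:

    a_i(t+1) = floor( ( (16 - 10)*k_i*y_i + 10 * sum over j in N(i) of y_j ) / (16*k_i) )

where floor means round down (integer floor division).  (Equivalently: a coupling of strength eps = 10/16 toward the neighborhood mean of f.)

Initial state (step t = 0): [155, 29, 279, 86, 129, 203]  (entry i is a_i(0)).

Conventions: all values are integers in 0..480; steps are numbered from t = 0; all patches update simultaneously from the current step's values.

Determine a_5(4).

Answer: a_5(4) = 345

Derivation:
t=0: [155, 29, 279, 86, 129, 203]
t=1: [253, 238, 223, 277, 282, 318]
t=2: [348, 360, 357, 353, 342, 343]
t=3: [284, 277, 275, 283, 290, 292]
t=4: [348, 351, 351, 349, 345, 345]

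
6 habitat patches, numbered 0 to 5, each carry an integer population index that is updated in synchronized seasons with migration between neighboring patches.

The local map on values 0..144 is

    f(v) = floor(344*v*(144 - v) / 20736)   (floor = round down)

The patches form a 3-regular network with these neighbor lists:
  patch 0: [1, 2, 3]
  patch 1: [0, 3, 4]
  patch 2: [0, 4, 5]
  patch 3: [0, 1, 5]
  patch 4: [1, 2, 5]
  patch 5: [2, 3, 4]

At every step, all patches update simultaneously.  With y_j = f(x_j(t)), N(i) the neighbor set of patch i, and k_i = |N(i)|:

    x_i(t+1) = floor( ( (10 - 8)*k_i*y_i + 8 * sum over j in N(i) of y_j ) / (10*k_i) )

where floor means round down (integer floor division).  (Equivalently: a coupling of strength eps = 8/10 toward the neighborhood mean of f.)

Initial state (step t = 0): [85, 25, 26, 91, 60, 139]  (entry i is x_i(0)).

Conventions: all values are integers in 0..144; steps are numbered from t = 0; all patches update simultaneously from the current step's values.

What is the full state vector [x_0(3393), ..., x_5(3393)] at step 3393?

Simulating step by step:
t=0: [85, 25, 26, 91, 60, 139]
t=1: [64, 75, 57, 54, 45, 59]
t=2: [82, 80, 80, 83, 81, 79]
t=3: [83, 83, 84, 84, 84, 83]
t=4: [83, 83, 83, 83, 83, 83]
t=5: [83, 83, 83, 83, 83, 83]

Answer: [83, 83, 83, 83, 83, 83]
Key observation: The state at step 4, [83, 83, 83, 83, 83, 83], reappears at step 5: the system is in a cycle of period 1 from step 4 on.  Therefore the state at step 3393 equals the state at step 4 + ((3393 - 4) mod 1) = 4, which is [83, 83, 83, 83, 83, 83].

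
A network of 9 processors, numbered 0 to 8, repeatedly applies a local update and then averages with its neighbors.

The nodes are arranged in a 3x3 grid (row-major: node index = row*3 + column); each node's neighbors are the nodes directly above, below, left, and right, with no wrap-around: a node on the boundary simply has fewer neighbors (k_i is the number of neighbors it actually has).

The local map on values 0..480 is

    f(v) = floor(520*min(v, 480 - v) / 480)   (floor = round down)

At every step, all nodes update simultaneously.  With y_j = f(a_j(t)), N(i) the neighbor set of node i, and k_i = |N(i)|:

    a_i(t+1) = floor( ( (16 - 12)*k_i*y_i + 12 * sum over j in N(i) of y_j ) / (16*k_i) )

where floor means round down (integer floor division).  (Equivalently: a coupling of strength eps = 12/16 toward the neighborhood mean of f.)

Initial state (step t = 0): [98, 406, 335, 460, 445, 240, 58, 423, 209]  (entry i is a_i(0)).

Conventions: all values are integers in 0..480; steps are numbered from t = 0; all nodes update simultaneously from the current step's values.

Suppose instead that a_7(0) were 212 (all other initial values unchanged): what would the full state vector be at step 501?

Simulating step by step:
t=0: [98, 406, 335, 460, 445, 240, 58, 212, 209]
t=1: [64, 95, 166, 56, 119, 170, 109, 138, 239]
t=2: [78, 119, 152, 93, 124, 187, 107, 163, 189]
t=3: [106, 127, 164, 108, 147, 176, 132, 157, 192]
t=4: [123, 146, 166, 133, 154, 183, 143, 170, 187]
t=5: [146, 159, 178, 149, 169, 186, 161, 176, 193]
t=6: [164, 176, 187, 169, 181, 196, 175, 189, 198]
t=7: [184, 191, 201, 186, 196, 206, 192, 200, 209]
t=8: [202, 208, 215, 205, 211, 219, 208, 215, 221]
t=9: [222, 225, 231, 223, 228, 234, 226, 231, 235]
t=10: [241, 245, 248, 243, 246, 251, 245, 248, 252]
t=11: [255, 254, 251, 255, 252, 249, 253, 251, 248]
t=12: [243, 245, 247, 244, 246, 249, 245, 247, 249]
t=13: [254, 253, 252, 254, 252, 251, 253, 252, 250]
t=14: [244, 245, 246, 245, 246, 247, 245, 247, 247]
t=15: [254, 253, 253, 254, 253, 252, 253, 252, 252]
t=16: [244, 244, 245, 244, 245, 246, 245, 246, 247]
t=17: [255, 254, 254, 254, 254, 253, 254, 253, 252]
t=18: [243, 243, 244, 243, 244, 245, 244, 245, 245]
t=19: [256, 255, 255, 255, 255, 254, 255, 254, 254]
t=20: [242, 242, 243, 242, 243, 243, 243, 243, 244]
t=21: [257, 256, 256, 256, 256, 255, 256, 255, 255]
t=22: [241, 241, 242, 241, 242, 242, 242, 242, 243]
t=23: [258, 257, 257, 257, 257, 256, 257, 256, 256]
t=24: [240, 240, 241, 240, 241, 241, 241, 241, 242]
t=25: [260, 259, 258, 259, 258, 257, 258, 257, 257]
t=26: [238, 239, 240, 239, 240, 240, 240, 240, 241]
t=27: [257, 258, 259, 258, 259, 259, 259, 259, 259]
t=28: [240, 239, 239, 239, 239, 239, 239, 239, 239]
t=29: [258, 258, 258, 258, 258, 258, 258, 258, 258]
t=30: [240, 240, 240, 240, 240, 240, 240, 240, 240]
t=31: [260, 260, 260, 260, 260, 260, 260, 260, 260]
t=32: [238, 238, 238, 238, 238, 238, 238, 238, 238]
t=33: [257, 257, 257, 257, 257, 257, 257, 257, 257]
t=34: [241, 241, 241, 241, 241, 241, 241, 241, 241]
t=35: [258, 258, 258, 258, 258, 258, 258, 258, 258]

Answer: [257, 257, 257, 257, 257, 257, 257, 257, 257]
Key observation: The state at step 29, [258, 258, 258, 258, 258, 258, 258, 258, 258], reappears at step 35: the system is in a cycle of period 6 from step 29 on.  Therefore the state at step 501 equals the state at step 29 + ((501 - 29) mod 6) = 33, which is [257, 257, 257, 257, 257, 257, 257, 257, 257].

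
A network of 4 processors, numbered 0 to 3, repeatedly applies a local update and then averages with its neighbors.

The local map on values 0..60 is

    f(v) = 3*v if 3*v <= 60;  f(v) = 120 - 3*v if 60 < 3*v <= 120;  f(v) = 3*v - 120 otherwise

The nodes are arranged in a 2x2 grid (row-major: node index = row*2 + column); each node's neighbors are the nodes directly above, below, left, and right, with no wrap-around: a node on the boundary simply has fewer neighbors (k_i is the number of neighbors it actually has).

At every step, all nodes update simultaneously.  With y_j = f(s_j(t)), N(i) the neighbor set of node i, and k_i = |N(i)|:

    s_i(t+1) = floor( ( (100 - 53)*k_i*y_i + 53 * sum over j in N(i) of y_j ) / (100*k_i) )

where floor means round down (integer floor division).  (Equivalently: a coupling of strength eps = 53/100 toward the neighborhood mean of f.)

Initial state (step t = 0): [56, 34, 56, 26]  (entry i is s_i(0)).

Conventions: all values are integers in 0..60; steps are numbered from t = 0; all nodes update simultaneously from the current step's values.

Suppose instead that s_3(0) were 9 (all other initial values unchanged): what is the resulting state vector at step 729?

Answer: [24, 24, 24, 24]
Key observation: The state at step 9, [24, 24, 24, 24], reappears at step 11: the system is in a cycle of period 2 from step 9 on.  Therefore the state at step 729 equals the state at step 9 + ((729 - 9) mod 2) = 9, which is [24, 24, 24, 24].

Derivation:
t=0: [56, 34, 56, 9]
t=1: [40, 28, 42, 30]
t=2: [11, 24, 10, 25]
t=3: [36, 43, 34, 41]
t=4: [12, 8, 12, 8]
t=5: [32, 27, 32, 27]
t=6: [27, 35, 27, 35]
t=7: [32, 21, 32, 21]
t=8: [32, 48, 32, 48]
t=9: [24, 24, 24, 24]
t=10: [48, 48, 48, 48]
t=11: [24, 24, 24, 24]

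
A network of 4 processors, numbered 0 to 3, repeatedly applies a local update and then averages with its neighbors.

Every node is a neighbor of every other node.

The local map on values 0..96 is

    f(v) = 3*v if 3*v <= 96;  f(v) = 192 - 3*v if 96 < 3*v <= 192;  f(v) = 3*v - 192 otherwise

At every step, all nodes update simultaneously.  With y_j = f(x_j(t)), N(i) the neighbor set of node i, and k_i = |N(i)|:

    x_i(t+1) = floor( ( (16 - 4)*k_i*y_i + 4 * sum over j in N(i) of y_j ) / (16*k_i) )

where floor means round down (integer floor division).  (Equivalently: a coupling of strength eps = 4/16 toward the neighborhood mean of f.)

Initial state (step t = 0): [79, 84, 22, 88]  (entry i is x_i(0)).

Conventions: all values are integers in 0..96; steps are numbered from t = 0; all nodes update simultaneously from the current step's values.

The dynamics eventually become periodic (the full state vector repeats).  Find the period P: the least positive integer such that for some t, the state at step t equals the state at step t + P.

Simulating step by step:
t=0: [79, 84, 22, 88]
t=1: [50, 60, 64, 68]
t=2: [33, 13, 5, 13]
t=3: [77, 41, 25, 41]
t=4: [47, 67, 71, 67]
t=5: [41, 13, 21, 13]
t=6: [63, 43, 59, 43]
t=7: [14, 54, 22, 54]
t=8: [42, 34, 58, 34]
t=9: [66, 82, 34, 82]
t=10: [21, 53, 77, 53]
t=11: [56, 36, 40, 36]
t=12: [38, 78, 70, 78]
t=13: [67, 43, 27, 43]
t=14: [24, 60, 72, 60]
t=15: [58, 18, 26, 18]
t=16: [29, 53, 69, 53]
t=17: [72, 36, 24, 36]
t=18: [38, 78, 70, 78]

Answer: 6
Key observation: The state at step 12, [38, 78, 70, 78], reappears at step 18 — and no state repeats earlier — so the cycle the system enters has period 6.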